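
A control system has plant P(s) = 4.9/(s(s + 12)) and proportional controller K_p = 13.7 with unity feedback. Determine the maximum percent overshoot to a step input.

Closed-loop characteristic equation: s² + 12s + 67.13 = 0, so ω_n = 8.193 rad/s and ζ = 12/(2·8.193) = 0.7323.
%OS = 100·exp(−πζ/√(1−ζ²)) = 100·exp(−π·0.7323/√0.4637) = 3.41%.

3.41%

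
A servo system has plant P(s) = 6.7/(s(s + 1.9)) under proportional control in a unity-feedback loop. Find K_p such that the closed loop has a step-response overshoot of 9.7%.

K_p = 0.379

From %OS = 100·exp(−πζ/√(1−ζ²)) = 9.7%, ζ = −ln(0.097)/√(π²+ln²(0.097)) = 0.5962.
Characteristic equation s² + 1.9s + 6.7K_p = 0 gives ζ = 1.9/(2√(6.7K_p)).
Setting ζ = 0.5962: √(6.7K_p) = 1.9/(2·0.5962) = 1.593, so K_p = 2.539/6.7 = 0.379.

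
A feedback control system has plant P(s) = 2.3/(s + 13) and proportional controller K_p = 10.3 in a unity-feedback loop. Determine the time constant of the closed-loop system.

Closed-loop transfer function: T(s) = K_p·P(s)/(1 + K_p·P(s)) = 23.69/(s + 13 + 23.69) = 23.69/(s + 36.69).
Time constant τ = 1/36.69 = 0.0273 s.

τ = 0.0273 s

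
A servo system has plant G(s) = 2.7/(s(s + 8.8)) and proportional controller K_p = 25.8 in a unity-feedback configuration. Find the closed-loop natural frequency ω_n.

1 + K_p·G(s) = 0 gives s² + 8.8s + 69.66 = 0.
Matching s² + 2ζω_n s + ω_n²: ω_n = √69.66 = 8.346 rad/s and 2ζω_n = 8.8, so ζ = 8.8/(2·8.346) = 0.527.

ω_n = 8.35 rad/s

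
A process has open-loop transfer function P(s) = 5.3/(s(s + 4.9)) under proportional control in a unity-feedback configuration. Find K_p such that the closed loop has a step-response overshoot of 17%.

K_p = 4.69

From %OS = 100·exp(−πζ/√(1−ζ²)) = 17%, ζ = −ln(0.17)/√(π²+ln²(0.17)) = 0.4913.
Characteristic equation s² + 4.9s + 5.3K_p = 0 gives ζ = 4.9/(2√(5.3K_p)).
Setting ζ = 0.4913: √(5.3K_p) = 4.9/(2·0.4913) = 4.987, so K_p = 24.87/5.3 = 4.69.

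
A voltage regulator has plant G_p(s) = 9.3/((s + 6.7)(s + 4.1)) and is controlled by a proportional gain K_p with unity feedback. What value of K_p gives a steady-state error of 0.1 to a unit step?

K_p = 26.6

Steady-state error for a unit step on this type-0 loop is 1/(1 + K_p·G_p(0)).
G_p(0) = 0.3386. Require 1/(1 + K_p·0.3386) = 0.1, so 1 + 0.3386·K_p = 10.
K_p = (10 − 1)/0.3386 = 26.6.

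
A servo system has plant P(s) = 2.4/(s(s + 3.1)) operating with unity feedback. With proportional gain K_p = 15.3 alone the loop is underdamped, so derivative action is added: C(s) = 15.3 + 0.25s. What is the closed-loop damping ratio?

Forward path: (15.3 + 0.25s)·2.4/(s(s+3.1)). The closed-loop characteristic equation is s² + (3.1 + 2.4·0.25)s + 2.4·15.3 = 0.
That is s² + 3.7s + 36.72 = 0, so ω_n = 6.06 rad/s and ζ = 3.7/(2·6.06) = 0.3053.

ζ = 0.305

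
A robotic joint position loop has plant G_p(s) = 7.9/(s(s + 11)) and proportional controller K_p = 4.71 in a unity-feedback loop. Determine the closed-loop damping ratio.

With unity feedback the closed-loop characteristic equation is s² + 11s + 4.71·7.9 = s² + 11s + 37.21 = 0.
So ω_n² = 37.21 ⇒ ω_n = 6.1 rad/s, and ζ = 11/(2ω_n) = 0.902.

ζ = 0.902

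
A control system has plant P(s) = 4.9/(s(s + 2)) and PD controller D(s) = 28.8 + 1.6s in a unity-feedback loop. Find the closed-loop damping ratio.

ζ = 0.414

Forward path: (28.8 + 1.6s)·4.9/(s(s+2)). The closed-loop characteristic equation is s² + (2 + 4.9·1.6)s + 4.9·28.8 = 0.
That is s² + 9.84s + 141.1 = 0, so ω_n = 11.88 rad/s and ζ = 9.84/(2·11.88) = 0.4142.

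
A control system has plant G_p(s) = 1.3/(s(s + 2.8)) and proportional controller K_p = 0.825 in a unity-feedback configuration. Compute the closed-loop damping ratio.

1 + K_p·G_p(s) = 0 gives s² + 2.8s + 1.073 = 0.
So ω_n² = 1.073 ⇒ ω_n = 1.036 rad/s, and ζ = 2.8/(2ω_n) = 1.35.

ζ = 1.35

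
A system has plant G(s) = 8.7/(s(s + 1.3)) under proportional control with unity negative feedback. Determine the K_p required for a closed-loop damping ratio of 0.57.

K_p = 0.149

Closed-loop characteristic equation: s² + 1.3s + K_p·8.7 = 0.
So ω_n = √(8.7K_p) and 2ζω_n = 1.3, giving ζ = 1.3/(2√(8.7K_p)).
Setting ζ = 0.57: √(8.7K_p) = 1.3/(2·0.57) = 1.14, so K_p = 1.3/8.7 = 0.149.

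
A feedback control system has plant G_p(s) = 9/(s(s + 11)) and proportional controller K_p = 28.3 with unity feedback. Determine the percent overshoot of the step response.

The closed-loop denominator s² + 11s + 254.7 gives ω_n = √254.7 = 15.96 and ζ = 11/(2ω_n) = 0.3446.
%OS = 100·exp(−πζ/√(1−ζ²)) = 100·exp(−π·0.3446/√0.8812) = 31.6%.

31.6%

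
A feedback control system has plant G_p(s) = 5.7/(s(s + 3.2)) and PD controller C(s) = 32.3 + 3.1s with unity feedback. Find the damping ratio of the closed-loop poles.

ζ = 0.769

Forward path: (32.3 + 3.1s)·5.7/(s(s+3.2)). The closed-loop characteristic equation is s² + (3.2 + 5.7·3.1)s + 5.7·32.3 = 0.
That is s² + 20.87s + 184.1 = 0, so ω_n = 13.57 rad/s and ζ = 20.87/(2·13.57) = 0.769.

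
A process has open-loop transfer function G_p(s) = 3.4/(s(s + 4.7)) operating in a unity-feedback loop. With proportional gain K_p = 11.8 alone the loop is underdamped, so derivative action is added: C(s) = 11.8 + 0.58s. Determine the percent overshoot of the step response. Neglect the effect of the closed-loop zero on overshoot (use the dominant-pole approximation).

14.3%

Forward path: (11.8 + 0.58s)·3.4/(s(s+4.7)). The closed-loop characteristic equation is s² + (4.7 + 3.4·0.58)s + 3.4·11.8 = 0.
That is s² + 6.672s + 40.12 = 0, so ω_n = 6.334 rad/s and ζ = 6.672/(2·6.334) = 0.5267.
%OS = 100·exp(−πζ/√(1−ζ²)) = 14.3%.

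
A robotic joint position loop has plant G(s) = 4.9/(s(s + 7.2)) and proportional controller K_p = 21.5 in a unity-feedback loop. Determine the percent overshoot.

30.8%

The closed-loop denominator s² + 7.2s + 105.4 gives ω_n = √105.4 = 10.26 and ζ = 7.2/(2ω_n) = 0.3507.
%OS = 100·exp(−πζ/√(1−ζ²)) = 100·exp(−π·0.3507/√0.877) = 30.8%.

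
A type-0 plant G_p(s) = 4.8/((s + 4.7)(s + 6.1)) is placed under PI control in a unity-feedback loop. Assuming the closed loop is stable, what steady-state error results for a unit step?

The PI controller's integrator makes the forward path type 1, so e_ss to a step is zero.

0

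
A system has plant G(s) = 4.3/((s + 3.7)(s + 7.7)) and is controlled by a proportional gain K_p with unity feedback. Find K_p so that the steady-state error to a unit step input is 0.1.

Steady-state error for a unit step on this type-0 loop is 1/(1 + K_p·G(0)).
G(0) = 0.1509. Require 1/(1 + K_p·0.1509) = 0.1, so 1 + 0.1509·K_p = 10.
K_p = (10 − 1)/0.1509 = 59.6.

K_p = 59.6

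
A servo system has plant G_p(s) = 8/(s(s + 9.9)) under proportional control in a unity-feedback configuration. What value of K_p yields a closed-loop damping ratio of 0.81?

Closed-loop characteristic equation: s² + 9.9s + K_p·8 = 0.
So ω_n = √(8K_p) and 2ζω_n = 9.9, giving ζ = 9.9/(2√(8K_p)).
Setting ζ = 0.81: √(8K_p) = 9.9/(2·0.81) = 6.111, so K_p = 37.35/8 = 4.67.

K_p = 4.67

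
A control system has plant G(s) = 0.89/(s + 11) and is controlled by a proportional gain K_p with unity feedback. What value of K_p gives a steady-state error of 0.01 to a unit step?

K_p = 1220

For a type-0 loop with proportional control, e_ss = 1/(1 + K_p·G(0)).
G(0) = 0.08091. Require 1/(1 + K_p·0.08091) = 0.01, so 1 + 0.08091·K_p = 100.
K_p = (100 − 1)/0.08091 = 1220.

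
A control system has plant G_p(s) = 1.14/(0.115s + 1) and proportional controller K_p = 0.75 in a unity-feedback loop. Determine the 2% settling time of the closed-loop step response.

T_s ≈ 0.248 s

Closed loop: T(s) = K_p·G_p/(1+K_p·G_p) = 0.855/(0.115s + 1 + 0.855), with pole at s = −(1 + 0.855)/0.115 = −16.13.
τ = 1/16.13 = 0.06199 s, so 2% settling time ≈ 4τ = 0.248 s.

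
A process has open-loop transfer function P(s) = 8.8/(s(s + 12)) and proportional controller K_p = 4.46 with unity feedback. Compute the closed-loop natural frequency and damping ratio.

1 + K_p·P(s) = 0 gives s² + 12s + 39.25 = 0.
So ω_n² = 39.25 ⇒ ω_n = 6.265 rad/s, and ζ = 12/(2ω_n) = 0.958.

ω_n = 6.26 rad/s, ζ = 0.958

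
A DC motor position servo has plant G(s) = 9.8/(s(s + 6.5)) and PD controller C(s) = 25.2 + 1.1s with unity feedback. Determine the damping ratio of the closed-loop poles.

Forward path: (25.2 + 1.1s)·9.8/(s(s+6.5)). The closed-loop characteristic equation is s² + (6.5 + 9.8·1.1)s + 9.8·25.2 = 0.
That is s² + 17.28s + 247 = 0, so ω_n = 15.71 rad/s and ζ = 17.28/(2·15.71) = 0.5498.

ζ = 0.55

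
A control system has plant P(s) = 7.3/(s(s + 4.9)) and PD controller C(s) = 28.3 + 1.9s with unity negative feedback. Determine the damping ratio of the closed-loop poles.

ζ = 0.653

Forward path: (28.3 + 1.9s)·7.3/(s(s+4.9)). The closed-loop characteristic equation is s² + (4.9 + 7.3·1.9)s + 7.3·28.3 = 0.
That is s² + 18.77s + 206.6 = 0, so ω_n = 14.37 rad/s and ζ = 18.77/(2·14.37) = 0.6529.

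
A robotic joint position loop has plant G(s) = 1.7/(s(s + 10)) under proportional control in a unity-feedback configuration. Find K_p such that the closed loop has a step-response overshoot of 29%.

K_p = 109

From %OS = 100·exp(−πζ/√(1−ζ²)) = 29%, ζ = −ln(0.29)/√(π²+ln²(0.29)) = 0.3666.
Characteristic equation s² + 10s + 1.7K_p = 0 gives ζ = 10/(2√(1.7K_p)).
Setting ζ = 0.3666: √(1.7K_p) = 10/(2·0.3666) = 13.64, so K_p = 186/1.7 = 109.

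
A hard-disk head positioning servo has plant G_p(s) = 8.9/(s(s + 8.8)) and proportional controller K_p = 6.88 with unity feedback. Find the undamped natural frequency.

1 + K_p·G_p(s) = 0 gives s² + 8.8s + 61.23 = 0.
Matching s² + 2ζω_n s + ω_n²: ω_n = √61.23 = 7.825 rad/s and 2ζω_n = 8.8, so ζ = 8.8/(2·7.825) = 0.562.

ω_n = 7.83 rad/s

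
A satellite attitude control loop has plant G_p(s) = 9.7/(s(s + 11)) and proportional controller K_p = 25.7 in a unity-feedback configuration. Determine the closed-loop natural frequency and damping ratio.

With unity feedback the closed-loop characteristic equation is s² + 11s + 25.7·9.7 = s² + 11s + 249.3 = 0.
So ω_n² = 249.3 ⇒ ω_n = 15.79 rad/s, and ζ = 11/(2ω_n) = 0.348.

ω_n = 15.8 rad/s, ζ = 0.348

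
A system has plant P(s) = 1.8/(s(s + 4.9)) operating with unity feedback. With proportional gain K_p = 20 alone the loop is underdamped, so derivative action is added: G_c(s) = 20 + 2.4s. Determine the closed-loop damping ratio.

ζ = 0.768

Forward path: (20 + 2.4s)·1.8/(s(s+4.9)). The closed-loop characteristic equation is s² + (4.9 + 1.8·2.4)s + 1.8·20 = 0.
That is s² + 9.22s + 36 = 0, so ω_n = 6 rad/s and ζ = 9.22/(2·6) = 0.7683.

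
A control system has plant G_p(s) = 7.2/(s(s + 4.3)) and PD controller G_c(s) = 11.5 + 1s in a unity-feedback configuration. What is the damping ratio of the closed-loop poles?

ζ = 0.632

Forward path: (11.5 + 1s)·7.2/(s(s+4.3)). The closed-loop characteristic equation is s² + (4.3 + 7.2·1)s + 7.2·11.5 = 0.
That is s² + 11.5s + 82.8 = 0, so ω_n = 9.099 rad/s and ζ = 11.5/(2·9.099) = 0.6319.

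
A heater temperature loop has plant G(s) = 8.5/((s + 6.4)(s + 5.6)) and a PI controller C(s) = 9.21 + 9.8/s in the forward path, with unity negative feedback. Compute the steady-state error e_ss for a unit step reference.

0

The open loop C(s)G(s) has a pole at the origin (type 1), so the static position error constant is infinite and e_ss = 1/(1+∞) = 0.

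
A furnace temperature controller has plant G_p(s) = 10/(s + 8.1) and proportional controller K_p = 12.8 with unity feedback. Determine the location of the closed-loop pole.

s = -136.1

Closed-loop transfer function: T(s) = K_p·G_p(s)/(1 + K_p·G_p(s)) = 128/(s + 8.1 + 128) = 128/(s + 136.1).
The closed-loop pole is at s = −136.1.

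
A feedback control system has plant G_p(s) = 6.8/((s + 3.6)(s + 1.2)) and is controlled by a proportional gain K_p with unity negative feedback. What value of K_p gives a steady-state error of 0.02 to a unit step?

K_p = 31.1

For a type-0 loop with proportional control, e_ss = 1/(1 + K_p·G_p(0)).
G_p(0) = 1.574. Require 1/(1 + K_p·1.574) = 0.02, so 1 + 1.574·K_p = 50.
K_p = (50 − 1)/1.574 = 31.1.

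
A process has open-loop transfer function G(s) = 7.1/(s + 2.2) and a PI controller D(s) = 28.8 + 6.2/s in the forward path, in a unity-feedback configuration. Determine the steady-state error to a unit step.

The open loop D(s)G(s) has a pole at the origin (type 1), so the static position error constant is infinite and e_ss = 1/(1+∞) = 0.

0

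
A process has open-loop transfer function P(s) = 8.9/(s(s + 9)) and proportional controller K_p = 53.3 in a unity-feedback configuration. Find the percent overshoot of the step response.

The closed-loop denominator s² + 9s + 474.4 gives ω_n = √474.4 = 21.78 and ζ = 9/(2ω_n) = 0.2066.
%OS = 100·exp(−πζ/√(1−ζ²)) = 100·exp(−π·0.2066/√0.9573) = 51.5%.

51.5%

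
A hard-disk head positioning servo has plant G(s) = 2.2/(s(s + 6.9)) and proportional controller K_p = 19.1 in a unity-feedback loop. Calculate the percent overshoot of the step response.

13.9%

From 1 + K_pG(s) = 0: s² + 6.9s + 42.02 = 0 ⇒ ω_n = 6.482, ζ = 0.5322.
%OS = 100·exp(−πζ/√(1−ζ²)) = 100·exp(−π·0.5322/√0.7167) = 13.9%.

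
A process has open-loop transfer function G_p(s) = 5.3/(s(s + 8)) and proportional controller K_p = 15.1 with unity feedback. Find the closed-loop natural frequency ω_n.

With unity feedback the closed-loop characteristic equation is s² + 8s + 15.1·5.3 = s² + 8s + 80.03 = 0.
Matching s² + 2ζω_n s + ω_n²: ω_n = √80.03 = 8.946 rad/s and 2ζω_n = 8, so ζ = 8/(2·8.946) = 0.447.

ω_n = 8.95 rad/s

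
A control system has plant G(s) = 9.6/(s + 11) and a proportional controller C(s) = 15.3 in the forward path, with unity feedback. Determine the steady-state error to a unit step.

0.0697

The loop is type 0. Static position error constant K_pos = C(0)·G(0) = 15.3·0.8727 = 13.35.
Steady-state error to a unit step: e_ss = 1/(1+K_pos) = 1/14.35 = 0.0697.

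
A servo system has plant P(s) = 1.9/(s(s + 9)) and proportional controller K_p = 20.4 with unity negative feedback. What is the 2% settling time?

From 1 + K_pP(s) = 0: s² + 9s + 38.76 = 0 ⇒ ω_n = 6.226, ζ = 0.7228.
2% settling time T_s ≈ 4/(ζω_n) = 4/4.5 = 0.889 s.

T_s ≈ 0.889 s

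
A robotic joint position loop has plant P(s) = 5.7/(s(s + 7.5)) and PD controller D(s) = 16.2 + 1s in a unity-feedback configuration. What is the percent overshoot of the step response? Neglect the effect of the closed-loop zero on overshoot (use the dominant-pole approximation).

5.14%

Forward path: (16.2 + 1s)·5.7/(s(s+7.5)). The closed-loop characteristic equation is s² + (7.5 + 5.7·1)s + 5.7·16.2 = 0.
That is s² + 13.2s + 92.34 = 0, so ω_n = 9.609 rad/s and ζ = 13.2/(2·9.609) = 0.6868.
%OS = 100·exp(−πζ/√(1−ζ²)) = 5.14%.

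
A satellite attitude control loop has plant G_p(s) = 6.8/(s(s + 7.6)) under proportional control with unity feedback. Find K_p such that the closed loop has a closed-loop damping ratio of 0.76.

Closed-loop characteristic equation: s² + 7.6s + K_p·6.8 = 0.
So ω_n = √(6.8K_p) and 2ζω_n = 7.6, giving ζ = 7.6/(2√(6.8K_p)).
Setting ζ = 0.76: √(6.8K_p) = 7.6/(2·0.76) = 5, so K_p = 25/6.8 = 3.68.

K_p = 3.68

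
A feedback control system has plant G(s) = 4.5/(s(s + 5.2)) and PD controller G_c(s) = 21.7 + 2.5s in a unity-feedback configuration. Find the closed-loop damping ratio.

ζ = 0.832

Forward path: (21.7 + 2.5s)·4.5/(s(s+5.2)). The closed-loop characteristic equation is s² + (5.2 + 4.5·2.5)s + 4.5·21.7 = 0.
That is s² + 16.45s + 97.65 = 0, so ω_n = 9.882 rad/s and ζ = 16.45/(2·9.882) = 0.8323.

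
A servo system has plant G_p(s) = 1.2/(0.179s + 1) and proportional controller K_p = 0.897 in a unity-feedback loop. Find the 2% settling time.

Closed loop: T(s) = K_p·G_p/(1+K_p·G_p) = 1.076/(0.179s + 1 + 1.076), with pole at s = −(1 + 1.076)/0.179 = −11.6.
τ = 1/11.6 = 0.08621 s, so 2% settling time ≈ 4τ = 0.345 s.

T_s ≈ 0.345 s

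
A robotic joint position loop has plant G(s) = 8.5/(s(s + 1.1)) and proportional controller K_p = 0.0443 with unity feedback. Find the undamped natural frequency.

ω_n = 0.614 rad/s

The closed-loop denominator is s(s+1.1) + 0.0443·8.5 = s² + 1.1s + 0.3765.
Matching s² + 2ζω_n s + ω_n²: ω_n = √0.3765 = 0.6136 rad/s and 2ζω_n = 1.1, so ζ = 1.1/(2·0.6136) = 0.896.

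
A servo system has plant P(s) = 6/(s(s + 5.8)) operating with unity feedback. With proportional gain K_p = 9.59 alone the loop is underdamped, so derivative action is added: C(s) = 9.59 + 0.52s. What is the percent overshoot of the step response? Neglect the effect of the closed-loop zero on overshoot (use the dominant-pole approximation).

Forward path: (9.59 + 0.52s)·6/(s(s+5.8)). The closed-loop characteristic equation is s² + (5.8 + 6·0.52)s + 6·9.59 = 0.
That is s² + 8.92s + 57.54 = 0, so ω_n = 7.586 rad/s and ζ = 8.92/(2·7.586) = 0.588.
%OS = 100·exp(−πζ/√(1−ζ²)) = 10.2%.

10.2%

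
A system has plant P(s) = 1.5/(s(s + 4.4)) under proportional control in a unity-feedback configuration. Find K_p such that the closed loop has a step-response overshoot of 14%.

From %OS = 100·exp(−πζ/√(1−ζ²)) = 14%, ζ = −ln(0.14)/√(π²+ln²(0.14)) = 0.5305.
Characteristic equation s² + 4.4s + 1.5K_p = 0 gives ζ = 4.4/(2√(1.5K_p)).
Setting ζ = 0.5305: √(1.5K_p) = 4.4/(2·0.5305) = 4.147, so K_p = 17.2/1.5 = 11.5.

K_p = 11.5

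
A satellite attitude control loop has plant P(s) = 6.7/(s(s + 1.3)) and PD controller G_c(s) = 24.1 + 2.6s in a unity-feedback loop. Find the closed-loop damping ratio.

Forward path: (24.1 + 2.6s)·6.7/(s(s+1.3)). The closed-loop characteristic equation is s² + (1.3 + 6.7·2.6)s + 6.7·24.1 = 0.
That is s² + 18.72s + 161.5 = 0, so ω_n = 12.71 rad/s and ζ = 18.72/(2·12.71) = 0.7366.

ζ = 0.737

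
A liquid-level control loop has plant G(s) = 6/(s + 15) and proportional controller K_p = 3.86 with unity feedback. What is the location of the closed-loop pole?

s = -38.16

Closed-loop transfer function: T(s) = K_p·G(s)/(1 + K_p·G(s)) = 23.16/(s + 15 + 23.16) = 23.16/(s + 38.16).
The closed-loop pole is at s = −38.16.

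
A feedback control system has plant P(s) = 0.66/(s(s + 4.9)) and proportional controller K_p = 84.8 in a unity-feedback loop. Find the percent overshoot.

33.7%

Closed-loop characteristic equation: s² + 4.9s + 55.97 = 0, so ω_n = 7.481 rad/s and ζ = 4.9/(2·7.481) = 0.3275.
%OS = 100·exp(−πζ/√(1−ζ²)) = 100·exp(−π·0.3275/√0.8928) = 33.7%.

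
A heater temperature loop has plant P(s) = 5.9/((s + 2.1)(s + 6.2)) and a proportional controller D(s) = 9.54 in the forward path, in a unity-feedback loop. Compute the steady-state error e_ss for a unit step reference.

The loop is type 0. Static position error constant K_pos = D(0)·P(0) = 9.54·0.4531 = 4.323.
Steady-state error to a unit step: e_ss = 1/(1+K_pos) = 1/5.323 = 0.188.

0.188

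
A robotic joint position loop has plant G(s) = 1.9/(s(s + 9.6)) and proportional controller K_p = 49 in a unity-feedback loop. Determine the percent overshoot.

The closed-loop denominator s² + 9.6s + 93.1 gives ω_n = √93.1 = 9.649 and ζ = 9.6/(2ω_n) = 0.4975.
%OS = 100·exp(−πζ/√(1−ζ²)) = 100·exp(−π·0.4975/√0.7525) = 16.5%.

16.5%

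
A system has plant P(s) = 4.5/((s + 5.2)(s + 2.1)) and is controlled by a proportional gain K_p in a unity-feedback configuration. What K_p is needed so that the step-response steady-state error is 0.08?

The loop is type 0, so e_ss(step) = 1/(1 + K_pos) with K_pos = K_p·P(0).
P(0) = 0.4121. Require 1/(1 + K_p·0.4121) = 0.08, so 1 + 0.4121·K_p = 12.5.
K_p = (12.5 − 1)/0.4121 = 27.9.

K_p = 27.9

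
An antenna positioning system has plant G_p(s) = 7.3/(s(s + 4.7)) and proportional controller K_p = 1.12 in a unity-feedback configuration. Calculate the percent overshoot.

From 1 + K_pG_p(s) = 0: s² + 4.7s + 8.176 = 0 ⇒ ω_n = 2.859, ζ = 0.8219.
%OS = 100·exp(−πζ/√(1−ζ²)) = 100·exp(−π·0.8219/√0.3245) = 1.08%.

1.08%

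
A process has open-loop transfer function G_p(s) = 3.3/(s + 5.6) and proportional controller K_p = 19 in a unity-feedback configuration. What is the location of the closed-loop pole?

Closed-loop transfer function: T(s) = K_p·G_p(s)/(1 + K_p·G_p(s)) = 62.7/(s + 5.6 + 62.7) = 62.7/(s + 68.3).
The closed-loop pole is at s = −68.3.

s = -68.3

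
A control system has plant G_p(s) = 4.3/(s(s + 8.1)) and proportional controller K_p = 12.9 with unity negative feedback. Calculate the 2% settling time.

T_s ≈ 0.988 s

Closed-loop characteristic equation: s² + 8.1s + 55.47 = 0, so ω_n = 7.448 rad/s and ζ = 8.1/(2·7.448) = 0.5438.
2% settling time T_s ≈ 4/(ζω_n) = 4/4.05 = 0.988 s.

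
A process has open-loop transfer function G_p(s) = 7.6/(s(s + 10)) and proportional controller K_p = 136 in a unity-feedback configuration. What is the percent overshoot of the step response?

61%

Closed-loop characteristic equation: s² + 10s + 1034 = 0, so ω_n = 32.15 rad/s and ζ = 10/(2·32.15) = 0.1555.
%OS = 100·exp(−πζ/√(1−ζ²)) = 100·exp(−π·0.1555/√0.9758) = 61%.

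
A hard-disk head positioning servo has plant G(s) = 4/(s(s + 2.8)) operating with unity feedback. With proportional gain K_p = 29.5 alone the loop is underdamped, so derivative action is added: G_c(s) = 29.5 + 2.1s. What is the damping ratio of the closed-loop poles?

ζ = 0.516

Forward path: (29.5 + 2.1s)·4/(s(s+2.8)). The closed-loop characteristic equation is s² + (2.8 + 4·2.1)s + 4·29.5 = 0.
That is s² + 11.2s + 118 = 0, so ω_n = 10.86 rad/s and ζ = 11.2/(2·10.86) = 0.5155.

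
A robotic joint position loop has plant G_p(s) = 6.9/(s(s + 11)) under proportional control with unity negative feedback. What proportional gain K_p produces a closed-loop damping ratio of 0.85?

K_p = 6.07

Closed-loop characteristic equation: s² + 11s + K_p·6.9 = 0.
So ω_n = √(6.9K_p) and 2ζω_n = 11, giving ζ = 11/(2√(6.9K_p)).
Setting ζ = 0.85: √(6.9K_p) = 11/(2·0.85) = 6.471, so K_p = 41.87/6.9 = 6.07.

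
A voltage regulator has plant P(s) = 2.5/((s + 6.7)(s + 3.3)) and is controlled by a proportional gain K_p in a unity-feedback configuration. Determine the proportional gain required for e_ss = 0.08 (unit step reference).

K_p = 102

Steady-state error for a unit step on this type-0 loop is 1/(1 + K_p·P(0)).
P(0) = 0.1131. Require 1/(1 + K_p·0.1131) = 0.08, so 1 + 0.1131·K_p = 12.5.
K_p = (12.5 − 1)/0.1131 = 102.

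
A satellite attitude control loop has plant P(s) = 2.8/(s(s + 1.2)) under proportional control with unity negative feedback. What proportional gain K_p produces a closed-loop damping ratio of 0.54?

Closed-loop characteristic equation: s² + 1.2s + K_p·2.8 = 0.
So ω_n = √(2.8K_p) and 2ζω_n = 1.2, giving ζ = 1.2/(2√(2.8K_p)).
Setting ζ = 0.54: √(2.8K_p) = 1.2/(2·0.54) = 1.111, so K_p = 1.235/2.8 = 0.441.

K_p = 0.441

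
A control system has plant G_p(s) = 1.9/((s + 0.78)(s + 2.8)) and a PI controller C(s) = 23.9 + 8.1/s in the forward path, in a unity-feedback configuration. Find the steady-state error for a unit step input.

0

The open loop C(s)G_p(s) has a pole at the origin (type 1), so the static position error constant is infinite and e_ss = 1/(1+∞) = 0.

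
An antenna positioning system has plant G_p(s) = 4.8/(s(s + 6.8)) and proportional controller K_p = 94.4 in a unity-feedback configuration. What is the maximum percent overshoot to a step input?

The closed-loop denominator s² + 6.8s + 453.1 gives ω_n = √453.1 = 21.29 and ζ = 6.8/(2ω_n) = 0.1597.
%OS = 100·exp(−πζ/√(1−ζ²)) = 100·exp(−π·0.1597/√0.9745) = 60.2%.

60.2%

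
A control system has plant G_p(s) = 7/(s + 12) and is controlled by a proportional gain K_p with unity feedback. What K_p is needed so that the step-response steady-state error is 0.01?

K_p = 170

For a type-0 loop with proportional control, e_ss = 1/(1 + K_p·G_p(0)).
G_p(0) = 0.5833. Require 1/(1 + K_p·0.5833) = 0.01, so 1 + 0.5833·K_p = 100.
K_p = (100 − 1)/0.5833 = 170.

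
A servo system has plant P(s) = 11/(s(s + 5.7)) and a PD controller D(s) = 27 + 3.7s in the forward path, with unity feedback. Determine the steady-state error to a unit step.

0

The open loop D(s)P(s) has a pole at the origin (type 1), so the static position error constant is infinite and e_ss = 1/(1+∞) = 0.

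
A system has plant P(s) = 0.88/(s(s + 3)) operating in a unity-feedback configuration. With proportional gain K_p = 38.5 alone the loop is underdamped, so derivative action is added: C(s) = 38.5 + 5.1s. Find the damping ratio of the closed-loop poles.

ζ = 0.643

Forward path: (38.5 + 5.1s)·0.88/(s(s+3)). The closed-loop characteristic equation is s² + (3 + 0.88·5.1)s + 0.88·38.5 = 0.
That is s² + 7.488s + 33.88 = 0, so ω_n = 5.821 rad/s and ζ = 7.488/(2·5.821) = 0.6432.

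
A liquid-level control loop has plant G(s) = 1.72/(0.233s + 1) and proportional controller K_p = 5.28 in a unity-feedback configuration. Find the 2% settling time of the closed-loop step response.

Closed loop: T(s) = K_p·G/(1+K_p·G) = 9.082/(0.233s + 1 + 9.082), with pole at s = −(1 + 9.082)/0.233 = −43.27.
τ = 1/43.27 = 0.02311 s, so 2% settling time ≈ 4τ = 0.0924 s.

T_s ≈ 0.0924 s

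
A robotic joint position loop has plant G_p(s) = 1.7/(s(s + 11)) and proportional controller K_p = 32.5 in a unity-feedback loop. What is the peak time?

T_p = 0.628 s

Closed-loop characteristic equation: s² + 11s + 55.25 = 0, so ω_n = 7.433 rad/s and ζ = 11/(2·7.433) = 0.7399.
Damped frequency ω_d = ω_n√(1−ζ²) = 5 rad/s, so peak time T_p = π/ω_d = 0.628 s.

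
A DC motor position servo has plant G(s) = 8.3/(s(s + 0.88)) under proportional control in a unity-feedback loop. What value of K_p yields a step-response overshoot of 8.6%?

From %OS = 100·exp(−πζ/√(1−ζ²)) = 8.6%, ζ = −ln(0.086)/√(π²+ln²(0.086)) = 0.6155.
Characteristic equation s² + 0.88s + 8.3K_p = 0 gives ζ = 0.88/(2√(8.3K_p)).
Setting ζ = 0.6155: √(8.3K_p) = 0.88/(2·0.6155) = 0.7149, so K_p = 0.511/8.3 = 0.0616.

K_p = 0.0616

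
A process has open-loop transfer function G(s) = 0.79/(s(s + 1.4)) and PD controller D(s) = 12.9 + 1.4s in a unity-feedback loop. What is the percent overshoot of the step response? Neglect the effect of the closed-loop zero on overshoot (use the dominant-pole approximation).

26.2%

Forward path: (12.9 + 1.4s)·0.79/(s(s+1.4)). The closed-loop characteristic equation is s² + (1.4 + 0.79·1.4)s + 0.79·12.9 = 0.
That is s² + 2.506s + 10.19 = 0, so ω_n = 3.192 rad/s and ζ = 2.506/(2·3.192) = 0.3925.
%OS = 100·exp(−πζ/√(1−ζ²)) = 26.2%.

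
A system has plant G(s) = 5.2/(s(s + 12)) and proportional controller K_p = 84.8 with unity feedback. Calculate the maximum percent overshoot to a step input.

Closed-loop characteristic equation: s² + 12s + 441 = 0, so ω_n = 21 rad/s and ζ = 12/(2·21) = 0.2857.
%OS = 100·exp(−πζ/√(1−ζ²)) = 100·exp(−π·0.2857/√0.9184) = 39.2%.

39.2%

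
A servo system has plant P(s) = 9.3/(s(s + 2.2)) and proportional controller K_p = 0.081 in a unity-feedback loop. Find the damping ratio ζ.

ζ = 1.27

With unity feedback the closed-loop characteristic equation is s² + 2.2s + 0.081·9.3 = s² + 2.2s + 0.7533 = 0.
Matching s² + 2ζω_n s + ω_n²: ω_n = √0.7533 = 0.8679 rad/s and 2ζω_n = 2.2, so ζ = 2.2/(2·0.8679) = 1.27.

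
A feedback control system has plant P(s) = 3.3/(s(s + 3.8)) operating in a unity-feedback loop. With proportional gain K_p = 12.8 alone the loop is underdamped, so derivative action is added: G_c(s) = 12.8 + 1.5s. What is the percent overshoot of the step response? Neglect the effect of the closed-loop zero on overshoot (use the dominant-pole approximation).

5.73%

Forward path: (12.8 + 1.5s)·3.3/(s(s+3.8)). The closed-loop characteristic equation is s² + (3.8 + 3.3·1.5)s + 3.3·12.8 = 0.
That is s² + 8.75s + 42.24 = 0, so ω_n = 6.499 rad/s and ζ = 8.75/(2·6.499) = 0.6732.
%OS = 100·exp(−πζ/√(1−ζ²)) = 5.73%.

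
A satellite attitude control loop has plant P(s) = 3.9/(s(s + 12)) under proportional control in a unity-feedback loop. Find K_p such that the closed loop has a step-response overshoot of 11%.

K_p = 27.9

From %OS = 100·exp(−πζ/√(1−ζ²)) = 11%, ζ = −ln(0.11)/√(π²+ln²(0.11)) = 0.5749.
Characteristic equation s² + 12s + 3.9K_p = 0 gives ζ = 12/(2√(3.9K_p)).
Setting ζ = 0.5749: √(3.9K_p) = 12/(2·0.5749) = 10.44, so K_p = 108.9/3.9 = 27.9.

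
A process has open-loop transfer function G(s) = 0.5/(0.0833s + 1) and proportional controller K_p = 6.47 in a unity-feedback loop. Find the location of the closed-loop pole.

s = -50.84

Closed loop: T(s) = K_p·G/(1+K_p·G) = 3.235/(0.0833s + 1 + 3.235), with pole at s = −(1 + 3.235)/0.0833 = −50.84.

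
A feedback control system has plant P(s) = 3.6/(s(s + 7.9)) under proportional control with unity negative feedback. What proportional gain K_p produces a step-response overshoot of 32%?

From %OS = 100·exp(−πζ/√(1−ζ²)) = 32%, ζ = −ln(0.32)/√(π²+ln²(0.32)) = 0.341.
Characteristic equation s² + 7.9s + 3.6K_p = 0 gives ζ = 7.9/(2√(3.6K_p)).
Setting ζ = 0.341: √(3.6K_p) = 7.9/(2·0.341) = 11.58, so K_p = 134.2/3.6 = 37.3.

K_p = 37.3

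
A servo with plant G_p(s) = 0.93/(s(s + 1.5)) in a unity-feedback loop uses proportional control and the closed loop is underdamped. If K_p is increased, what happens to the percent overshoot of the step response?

Characteristic equation s² + 1.5s + K_p·0.93 = 0: raising K_p raises ω_n while 2ζω_n = 1.5 is fixed, so ζ falls and overshoot grows.

increase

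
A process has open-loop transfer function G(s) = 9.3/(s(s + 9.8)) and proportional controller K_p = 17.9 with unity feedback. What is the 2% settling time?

T_s ≈ 0.816 s

The closed-loop denominator s² + 9.8s + 166.5 gives ω_n = √166.5 = 12.9 and ζ = 9.8/(2ω_n) = 0.3798.
2% settling time T_s ≈ 4/(ζω_n) = 4/4.9 = 0.816 s.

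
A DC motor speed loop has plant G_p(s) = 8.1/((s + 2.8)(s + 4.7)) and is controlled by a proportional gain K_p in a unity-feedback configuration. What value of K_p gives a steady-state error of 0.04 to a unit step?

The loop is type 0, so e_ss(step) = 1/(1 + K_pos) with K_pos = K_p·G_p(0).
G_p(0) = 0.6155. Require 1/(1 + K_p·0.6155) = 0.04, so 1 + 0.6155·K_p = 25.
K_p = (25 − 1)/0.6155 = 39.

K_p = 39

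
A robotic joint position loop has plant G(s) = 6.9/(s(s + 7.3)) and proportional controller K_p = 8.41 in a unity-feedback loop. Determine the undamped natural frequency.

ω_n = 7.62 rad/s

With unity feedback the closed-loop characteristic equation is s² + 7.3s + 8.41·6.9 = s² + 7.3s + 58.03 = 0.
So ω_n² = 58.03 ⇒ ω_n = 7.618 rad/s, and ζ = 7.3/(2ω_n) = 0.479.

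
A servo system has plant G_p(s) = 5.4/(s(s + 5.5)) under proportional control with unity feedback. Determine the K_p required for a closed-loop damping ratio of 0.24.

K_p = 24.3

Closed-loop characteristic equation: s² + 5.5s + K_p·5.4 = 0.
So ω_n = √(5.4K_p) and 2ζω_n = 5.5, giving ζ = 5.5/(2√(5.4K_p)).
Setting ζ = 0.24: √(5.4K_p) = 5.5/(2·0.24) = 11.46, so K_p = 131.3/5.4 = 24.3.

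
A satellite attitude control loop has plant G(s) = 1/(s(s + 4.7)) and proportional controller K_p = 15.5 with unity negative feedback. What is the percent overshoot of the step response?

Closed-loop characteristic equation: s² + 4.7s + 15.5 = 0, so ω_n = 3.937 rad/s and ζ = 4.7/(2·3.937) = 0.5969.
%OS = 100·exp(−πζ/√(1−ζ²)) = 100·exp(−π·0.5969/√0.6437) = 9.66%.

9.66%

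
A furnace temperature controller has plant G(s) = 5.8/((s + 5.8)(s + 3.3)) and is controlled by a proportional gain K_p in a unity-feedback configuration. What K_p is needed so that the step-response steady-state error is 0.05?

K_p = 62.7

Steady-state error for a unit step on this type-0 loop is 1/(1 + K_p·G(0)).
G(0) = 0.303. Require 1/(1 + K_p·0.303) = 0.05, so 1 + 0.303·K_p = 20.
K_p = (20 − 1)/0.303 = 62.7.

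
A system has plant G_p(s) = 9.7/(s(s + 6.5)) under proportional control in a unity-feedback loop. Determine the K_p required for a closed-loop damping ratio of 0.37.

K_p = 7.95

Closed-loop characteristic equation: s² + 6.5s + K_p·9.7 = 0.
So ω_n = √(9.7K_p) and 2ζω_n = 6.5, giving ζ = 6.5/(2√(9.7K_p)).
Setting ζ = 0.37: √(9.7K_p) = 6.5/(2·0.37) = 8.784, so K_p = 77.15/9.7 = 7.95.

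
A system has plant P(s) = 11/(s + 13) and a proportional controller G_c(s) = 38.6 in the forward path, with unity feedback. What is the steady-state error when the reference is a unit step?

The loop is type 0. Static position error constant K_pos = G_c(0)·P(0) = 38.6·0.8462 = 32.66.
Steady-state error to a unit step: e_ss = 1/(1+K_pos) = 1/33.66 = 0.0297.

0.0297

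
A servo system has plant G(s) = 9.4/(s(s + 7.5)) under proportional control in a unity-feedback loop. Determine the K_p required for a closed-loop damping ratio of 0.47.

Closed-loop characteristic equation: s² + 7.5s + K_p·9.4 = 0.
So ω_n = √(9.4K_p) and 2ζω_n = 7.5, giving ζ = 7.5/(2√(9.4K_p)).
Setting ζ = 0.47: √(9.4K_p) = 7.5/(2·0.47) = 7.979, so K_p = 63.66/9.4 = 6.77.

K_p = 6.77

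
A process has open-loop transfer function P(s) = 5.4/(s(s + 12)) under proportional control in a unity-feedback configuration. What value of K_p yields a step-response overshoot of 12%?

From %OS = 100·exp(−πζ/√(1−ζ²)) = 12%, ζ = −ln(0.12)/√(π²+ln²(0.12)) = 0.5594.
Characteristic equation s² + 12s + 5.4K_p = 0 gives ζ = 12/(2√(5.4K_p)).
Setting ζ = 0.5594: √(5.4K_p) = 12/(2·0.5594) = 10.73, so K_p = 115/5.4 = 21.3.

K_p = 21.3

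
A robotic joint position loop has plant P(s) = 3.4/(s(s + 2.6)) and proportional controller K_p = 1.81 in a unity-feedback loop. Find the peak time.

T_p = 1.49 s

The closed-loop denominator s² + 2.6s + 6.154 gives ω_n = √6.154 = 2.481 and ζ = 2.6/(2ω_n) = 0.524.
Damped frequency ω_d = ω_n√(1−ζ²) = 2.113 rad/s, so peak time T_p = π/ω_d = 1.49 s.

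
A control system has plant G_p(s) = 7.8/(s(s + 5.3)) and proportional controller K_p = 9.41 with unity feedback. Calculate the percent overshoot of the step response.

36%

Closed-loop characteristic equation: s² + 5.3s + 73.4 = 0, so ω_n = 8.567 rad/s and ζ = 5.3/(2·8.567) = 0.3093.
%OS = 100·exp(−πζ/√(1−ζ²)) = 100·exp(−π·0.3093/√0.9043) = 36%.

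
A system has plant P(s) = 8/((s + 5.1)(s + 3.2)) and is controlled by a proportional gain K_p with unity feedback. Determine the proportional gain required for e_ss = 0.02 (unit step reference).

Steady-state error for a unit step on this type-0 loop is 1/(1 + K_p·P(0)).
P(0) = 0.4902. Require 1/(1 + K_p·0.4902) = 0.02, so 1 + 0.4902·K_p = 50.
K_p = (50 − 1)/0.4902 = 100.

K_p = 100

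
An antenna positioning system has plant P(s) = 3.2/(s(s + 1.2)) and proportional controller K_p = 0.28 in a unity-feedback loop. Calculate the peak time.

T_p = 4.29 s

Closed-loop characteristic equation: s² + 1.2s + 0.896 = 0, so ω_n = 0.9466 rad/s and ζ = 1.2/(2·0.9466) = 0.6339.
Damped frequency ω_d = ω_n√(1−ζ²) = 0.7321 rad/s, so peak time T_p = π/ω_d = 4.29 s.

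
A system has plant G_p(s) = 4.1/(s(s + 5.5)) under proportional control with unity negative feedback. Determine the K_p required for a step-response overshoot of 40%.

K_p = 23.5

From %OS = 100·exp(−πζ/√(1−ζ²)) = 40%, ζ = −ln(0.4)/√(π²+ln²(0.4)) = 0.28.
Characteristic equation s² + 5.5s + 4.1K_p = 0 gives ζ = 5.5/(2√(4.1K_p)).
Setting ζ = 0.28: √(4.1K_p) = 5.5/(2·0.28) = 9.821, so K_p = 96.46/4.1 = 23.5.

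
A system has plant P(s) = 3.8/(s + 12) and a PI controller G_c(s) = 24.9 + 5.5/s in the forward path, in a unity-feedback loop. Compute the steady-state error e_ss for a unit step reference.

The open loop G_c(s)P(s) has a pole at the origin (type 1), so the static position error constant is infinite and e_ss = 1/(1+∞) = 0.

0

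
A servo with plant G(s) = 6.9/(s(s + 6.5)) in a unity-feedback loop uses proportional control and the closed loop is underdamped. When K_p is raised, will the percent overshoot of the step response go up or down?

Characteristic equation s² + 6.5s + K_p·6.9 = 0: raising K_p raises ω_n while 2ζω_n = 6.5 is fixed, so ζ falls and overshoot grows.

increase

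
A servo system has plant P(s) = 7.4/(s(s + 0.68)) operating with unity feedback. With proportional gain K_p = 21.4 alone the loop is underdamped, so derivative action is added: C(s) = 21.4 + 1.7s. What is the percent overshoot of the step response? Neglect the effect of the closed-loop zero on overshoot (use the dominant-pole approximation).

14.3%

Forward path: (21.4 + 1.7s)·7.4/(s(s+0.68)). The closed-loop characteristic equation is s² + (0.68 + 7.4·1.7)s + 7.4·21.4 = 0.
That is s² + 13.26s + 158.4 = 0, so ω_n = 12.58 rad/s and ζ = 13.26/(2·12.58) = 0.5269.
%OS = 100·exp(−πζ/√(1−ζ²)) = 14.3%.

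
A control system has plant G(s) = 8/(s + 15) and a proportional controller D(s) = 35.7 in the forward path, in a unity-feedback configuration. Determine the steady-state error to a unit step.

The loop is type 0. Static position error constant K_pos = D(0)·G(0) = 35.7·0.5333 = 19.04.
Steady-state error to a unit step: e_ss = 1/(1+K_pos) = 1/20.04 = 0.0499.

0.0499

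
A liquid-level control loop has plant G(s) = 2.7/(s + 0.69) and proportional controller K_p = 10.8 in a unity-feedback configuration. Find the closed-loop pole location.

Closed-loop transfer function: T(s) = K_p·G(s)/(1 + K_p·G(s)) = 29.16/(s + 0.69 + 29.16) = 29.16/(s + 29.85).
The closed-loop pole is at s = −29.85.

s = -29.85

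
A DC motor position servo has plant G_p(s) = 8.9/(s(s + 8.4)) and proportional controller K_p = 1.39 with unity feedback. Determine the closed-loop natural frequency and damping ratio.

The closed-loop denominator is s(s+8.4) + 1.39·8.9 = s² + 8.4s + 12.37.
So ω_n² = 12.37 ⇒ ω_n = 3.517 rad/s, and ζ = 8.4/(2ω_n) = 1.19.

ω_n = 3.52 rad/s, ζ = 1.19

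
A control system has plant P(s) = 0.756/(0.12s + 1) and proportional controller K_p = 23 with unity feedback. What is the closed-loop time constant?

τ = 0.00653 s

Closed loop: T(s) = K_p·P/(1+K_p·P) = 17.39/(0.12s + 1 + 17.39), with pole at s = −(1 + 17.39)/0.12 = −153.2.
Closed-loop time constant τ = 1/153.2 = 0.00653 s.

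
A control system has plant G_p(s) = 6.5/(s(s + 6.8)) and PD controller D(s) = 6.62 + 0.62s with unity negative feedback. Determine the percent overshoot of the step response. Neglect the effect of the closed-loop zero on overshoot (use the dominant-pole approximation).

1.01%

Forward path: (6.62 + 0.62s)·6.5/(s(s+6.8)). The closed-loop characteristic equation is s² + (6.8 + 6.5·0.62)s + 6.5·6.62 = 0.
That is s² + 10.83s + 43.03 = 0, so ω_n = 6.56 rad/s and ζ = 10.83/(2·6.56) = 0.8255.
%OS = 100·exp(−πζ/√(1−ζ²)) = 1.01%.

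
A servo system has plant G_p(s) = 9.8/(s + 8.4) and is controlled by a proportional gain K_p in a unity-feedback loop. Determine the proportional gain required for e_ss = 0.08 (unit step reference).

K_p = 9.86

Steady-state error for a unit step on this type-0 loop is 1/(1 + K_p·G_p(0)).
G_p(0) = 1.167. Require 1/(1 + K_p·1.167) = 0.08, so 1 + 1.167·K_p = 12.5.
K_p = (12.5 − 1)/1.167 = 9.86.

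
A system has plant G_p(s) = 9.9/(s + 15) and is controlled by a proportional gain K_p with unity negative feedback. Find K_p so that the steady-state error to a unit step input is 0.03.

K_p = 49

The loop is type 0, so e_ss(step) = 1/(1 + K_pos) with K_pos = K_p·G_p(0).
G_p(0) = 0.66. Require 1/(1 + K_p·0.66) = 0.03, so 1 + 0.66·K_p = 33.33.
K_p = (33.33 − 1)/0.66 = 49.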